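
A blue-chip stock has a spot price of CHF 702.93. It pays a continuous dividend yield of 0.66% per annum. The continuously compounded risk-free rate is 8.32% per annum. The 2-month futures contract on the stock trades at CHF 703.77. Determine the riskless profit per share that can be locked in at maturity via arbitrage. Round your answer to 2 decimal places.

Fair futures: F* = S·e^(carry·T), with carry = (r − q) = 0.0832 − 0.0066 = 0.0766
F* = 702.93 · e^(0.0766 × 2/12) = 702.93 · e^0.012767 = 702.93 × 1.012849 = CHF 711.9619
Market CHF 703.77 < fair CHF 711.9619: forward underpriced → reverse cash-and-carry (short spot, go long the forward).
At maturity, profit = |F_mkt − F*| = |703.77 − 711.9619| = CHF 8.19 per share

CHF 8.19 per share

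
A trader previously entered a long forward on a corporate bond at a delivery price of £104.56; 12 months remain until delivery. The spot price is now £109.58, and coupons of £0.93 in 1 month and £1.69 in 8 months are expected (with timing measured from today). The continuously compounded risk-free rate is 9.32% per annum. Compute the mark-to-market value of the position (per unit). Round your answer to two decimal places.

£11.81

PV(remaining coupons) I = 0.93·e^(−0.0932·1/12) + 1.69·e^(−0.0932·8/12) = 2.5110
Current forward F = (S − I)·e^(rT) = (109.58 − 2.5110)·e^(0.0932·12/12) = 107.0690 × 1.097681 = 117.5276
Value (long) = (F − K)·e^(−rT) = (117.5276 − 104.56) × 0.911011 = 11.8136
Value = £11.81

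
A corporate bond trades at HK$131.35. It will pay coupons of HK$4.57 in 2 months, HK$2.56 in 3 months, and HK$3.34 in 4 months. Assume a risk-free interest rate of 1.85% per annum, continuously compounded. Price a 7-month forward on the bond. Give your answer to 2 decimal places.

PV(coupons) I = 4.57·e^(−0.0185·2/12) + 2.56·e^(−0.0185·3/12) + 3.34·e^(−0.0185·4/12)
I = 4.5559 + 2.5482 + 3.3195 = 10.4236
F = (S − I)·e^(rT) = (131.35 − 10.4236) · e^(0.0185·7/12)
= 120.9264 · e^0.010792 = 120.9264 × 1.010850 = HK$122.24

HK$122.24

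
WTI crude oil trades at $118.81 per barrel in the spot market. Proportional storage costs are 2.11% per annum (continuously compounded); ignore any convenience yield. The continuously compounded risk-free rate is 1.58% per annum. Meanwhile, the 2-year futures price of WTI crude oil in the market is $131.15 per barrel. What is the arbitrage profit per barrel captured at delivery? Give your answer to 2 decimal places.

Fair futures: F* = S·e^(carry·T), with carry = (r + u) = 0.0158 + 0.0211 = 0.0369
F* = 118.81 · e^(0.0369 × 2) = 118.81 · e^0.073800 = 118.81 × 1.076591 = $127.9098
Market $131.15 > fair $127.9098: forward overpriced → cash-and-carry (buy spot, short the forward).
At maturity, profit = |F_mkt − F*| = |131.15 − 127.9098| = $3.24 per barrel

$3.24 per barrel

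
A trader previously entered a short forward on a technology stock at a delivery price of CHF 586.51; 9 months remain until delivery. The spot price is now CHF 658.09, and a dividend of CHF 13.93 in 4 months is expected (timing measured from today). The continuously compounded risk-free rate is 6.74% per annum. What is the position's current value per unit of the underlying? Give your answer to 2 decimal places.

PV(remaining dividends) I = 13.93·e^(−0.0674·4/12) = 13.6205
Current forward F = (S − I)·e^(rT) = (658.09 − 13.6205)·e^(0.0674·9/12) = 644.4695 × 1.051849 = 677.8846
Value (long) = (F − K)·e^(−rT) = (677.8846 − 586.51) × 0.950706 = 86.8704
Short position value = −(long value) = -CHF 86.87

-CHF 86.87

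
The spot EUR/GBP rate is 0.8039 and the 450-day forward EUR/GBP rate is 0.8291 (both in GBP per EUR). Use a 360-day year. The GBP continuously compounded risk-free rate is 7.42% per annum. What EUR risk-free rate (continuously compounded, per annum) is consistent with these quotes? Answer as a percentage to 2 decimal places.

F = S·e^((r_GBP − r_EUR)T) ⇒ r_EUR = r_GBP − ln(F/S)/T
ln(0.8291/0.8039) = 0.030866; /(450/360) = 0.024693
r_EUR = 0.0742 − 0.024693 = 0.049507
r_EUR = 4.95%

4.95%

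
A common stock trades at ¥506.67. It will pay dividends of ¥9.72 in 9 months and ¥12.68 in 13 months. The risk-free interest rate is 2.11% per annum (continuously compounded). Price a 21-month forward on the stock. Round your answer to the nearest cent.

¥502.94

PV(dividends) I = 9.72·e^(−0.0211·9/12) + 12.68·e^(−0.0211·13/12)
I = 9.5674 + 12.3934 = 21.9608
F = (S − I)·e^(rT) = (506.67 − 21.9608) · e^(0.0211·21/12)
= 484.7092 · e^0.036925 = 484.7092 × 1.037615 = ¥502.94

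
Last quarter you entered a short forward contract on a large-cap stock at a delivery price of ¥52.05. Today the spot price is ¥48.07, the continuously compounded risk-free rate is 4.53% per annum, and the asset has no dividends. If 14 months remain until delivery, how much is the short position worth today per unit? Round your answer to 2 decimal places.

¥1.30

Current fair forward for the remaining 14 months: F = S·e^(r·T), r = 0.0453
F = 48.07 · e^(0.0453 × 14/12) = 48.07 × 1.054271 = 50.6788
Value of long forward = (F − K)·e^(−rT) = (50.6788 − 52.05) · e^(−0.0453·14/12)
= -1.3712 × 0.948522 = -1.30
Short position value = −(long value) = ¥1.30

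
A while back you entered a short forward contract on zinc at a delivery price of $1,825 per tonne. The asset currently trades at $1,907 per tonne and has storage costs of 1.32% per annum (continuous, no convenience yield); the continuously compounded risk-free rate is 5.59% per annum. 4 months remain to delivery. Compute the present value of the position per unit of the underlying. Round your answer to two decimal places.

-$124.10 per tonne

Current fair forward for the remaining 4 months: F = S·e^((r + u)·T), (r + u) = 0.0559 + 0.0132 = 0.0691
F = 1907 · e^(0.0691 × 4/12) = 1907 × 1.02330065 = 1951.4343
Value of long forward = (F − K)·e^(−rT) = (1951.4343 − 1825) · e^(−0.0559·4/12)
= 126.4343 × 0.98153919 = 124.10
Short position value = −(long value) = -$124.10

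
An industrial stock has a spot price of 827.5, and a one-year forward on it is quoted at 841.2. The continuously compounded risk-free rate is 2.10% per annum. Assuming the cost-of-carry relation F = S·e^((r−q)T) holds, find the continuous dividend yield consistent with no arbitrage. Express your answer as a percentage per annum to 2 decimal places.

0.46%

From F = S·e^((r−q)T): (r − q) = ln(F/S)/T
ln(841.2/827.5) = ln(1.016556) = 0.016420
(r − q) = 0.016420 / (12/12) = 0.016420
q = r − ln(F/S)/T = 0.0210 − 0.016420 = 0.004580
q = 0.46%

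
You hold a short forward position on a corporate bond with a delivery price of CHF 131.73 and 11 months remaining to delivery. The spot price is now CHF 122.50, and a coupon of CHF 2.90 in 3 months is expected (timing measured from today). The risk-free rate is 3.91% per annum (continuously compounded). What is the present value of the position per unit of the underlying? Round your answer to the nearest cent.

CHF 7.46

PV(remaining coupons) I = 2.90·e^(−0.0391·3/12) = 2.8718
Current forward F = (S − I)·e^(rT) = (122.50 − 2.8718)·e^(0.0391·11/12) = 119.6282 × 1.036492 = 123.9937
Value (long) = (F − K)·e^(−rT) = (123.9937 − 131.73) × 0.964793 = -7.4639
Short position value = −(long value) = CHF 7.46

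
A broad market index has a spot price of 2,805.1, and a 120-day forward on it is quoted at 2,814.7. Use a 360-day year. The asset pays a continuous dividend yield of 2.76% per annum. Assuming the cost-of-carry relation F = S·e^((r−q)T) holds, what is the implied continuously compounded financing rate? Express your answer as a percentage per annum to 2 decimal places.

3.78%

From F = S·e^((r−q)T): (r − q) = ln(F/S)/T
ln(2814.7/2805.1) = ln(1.003422) = 0.003416
(r − q) = 0.003416 / (120/360) = 0.010248
r = ln(F/S)/T + q = 0.010248 + 0.0276 = 0.037848
r = 3.78%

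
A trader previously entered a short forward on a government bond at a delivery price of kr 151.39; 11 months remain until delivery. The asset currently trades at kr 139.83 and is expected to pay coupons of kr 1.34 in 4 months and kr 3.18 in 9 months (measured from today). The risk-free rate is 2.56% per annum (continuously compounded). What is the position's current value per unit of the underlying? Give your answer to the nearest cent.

kr 12.50

PV(remaining coupons) I = 1.34·e^(−0.0256·4/12) + 3.18·e^(−0.0256·9/12) = 4.4481
Current forward F = (S − I)·e^(rT) = (139.83 − 4.4481)·e^(0.0256·11/12) = 135.3819 × 1.023744 = 138.5964
Value (long) = (F − K)·e^(−rT) = (138.5964 − 151.39) × 0.976807 = -12.4969
Short position value = −(long value) = kr 12.50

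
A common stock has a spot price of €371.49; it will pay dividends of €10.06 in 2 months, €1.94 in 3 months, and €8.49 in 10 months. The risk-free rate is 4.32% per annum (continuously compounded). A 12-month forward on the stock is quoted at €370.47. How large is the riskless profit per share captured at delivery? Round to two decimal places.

PV(dividends) I = 10.06·e^(−0.0432·2/12) + 1.94·e^(−0.0432·3/12) + 8.49·e^(−0.0432·10/12) = 20.0968
Fair forward F* = (S − I)·e^(rT) = (371.49 − 20.0968)·e^0.043200 = 351.3932 × 1.044147 = 366.9062
Market €370.47 > fair 366.9062: forward overpriced → cash-and-carry (borrow at r, buy the stock and collect the dividends, short the forward).
Profit at T = |F_mkt − F*| = |370.47 − 366.9062| = €3.56 per share

€3.56 per share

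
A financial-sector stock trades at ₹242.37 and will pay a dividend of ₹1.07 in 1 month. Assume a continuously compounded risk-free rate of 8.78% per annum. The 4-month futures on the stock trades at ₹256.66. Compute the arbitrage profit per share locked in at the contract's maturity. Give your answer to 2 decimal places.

PV(dividends) I = 1.07·e^(−0.0878·1/12) = 1.0622
Fair futures F* = (S − I)·e^(rT) = (242.37 − 1.0622)·e^0.029267 = 241.3078 × 1.029699 = 248.4744
Market ₹256.66 > fair 248.4744: forward overpriced → cash-and-carry (borrow at r, buy the stock and collect the dividends, short the forward).
Profit at T = |F_mkt − F*| = |256.66 − 248.4744| = ₹8.19 per share

₹8.19 per share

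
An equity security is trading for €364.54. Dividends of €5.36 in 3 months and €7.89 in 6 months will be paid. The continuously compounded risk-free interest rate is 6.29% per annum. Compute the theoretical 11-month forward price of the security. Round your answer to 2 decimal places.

€372.49

PV(dividends) I = 5.36·e^(−0.0629·3/12) + 7.89·e^(−0.0629·6/12)
I = 5.2764 + 7.6457 = 12.9221
F = (S − I)·e^(rT) = (364.54 − 12.9221) · e^(0.0629·11/12)
= 351.6179 · e^0.057658 = 351.6179 × 1.059353 = €372.49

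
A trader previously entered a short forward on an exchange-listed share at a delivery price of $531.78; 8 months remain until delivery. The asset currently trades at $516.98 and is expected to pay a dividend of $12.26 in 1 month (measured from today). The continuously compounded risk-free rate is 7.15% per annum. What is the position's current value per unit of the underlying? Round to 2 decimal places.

$2.23

PV(remaining dividends) I = 12.26·e^(−0.0715·1/12) = 12.1872
Current forward F = (S − I)·e^(rT) = (516.98 − 12.1872)·e^(0.0715·8/12) = 504.7928 × 1.048821 = 529.4373
Value (long) = (F − K)·e^(−rT) = (529.4373 − 531.78) × 0.953452 = -2.2337
Short position value = −(long value) = $2.23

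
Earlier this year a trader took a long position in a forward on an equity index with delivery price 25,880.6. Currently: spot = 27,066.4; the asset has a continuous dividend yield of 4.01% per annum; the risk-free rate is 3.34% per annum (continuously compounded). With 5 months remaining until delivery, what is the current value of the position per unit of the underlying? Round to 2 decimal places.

1095.00

Current fair forward for the remaining 5 months: F = S·e^((r − q)·T), (r − q) = 0.0334 − 0.0401 = -0.0067
F = 27066.4 · e^(-0.0067 × 5/12) = 27066.4 × 0.99721223 = 26990.9451
Value of long forward = (F − K)·e^(−rT) = (26990.9451 − 25880.6) · e^(−0.0334·5/12)
= 1110.3451 × 0.98617972 = 1095.00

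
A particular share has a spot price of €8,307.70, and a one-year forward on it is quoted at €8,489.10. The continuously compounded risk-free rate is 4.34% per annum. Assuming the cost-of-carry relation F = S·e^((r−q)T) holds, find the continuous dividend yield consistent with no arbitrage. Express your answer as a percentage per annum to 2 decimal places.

2.18%

From F = S·e^((r−q)T): (r − q) = ln(F/S)/T
ln(8489.10/8307.70) = ln(1.021835) = 0.021600
(r − q) = 0.021600 / (12/12) = 0.021600
q = r − ln(F/S)/T = 0.0434 − 0.021600 = 0.021800
q = 2.18%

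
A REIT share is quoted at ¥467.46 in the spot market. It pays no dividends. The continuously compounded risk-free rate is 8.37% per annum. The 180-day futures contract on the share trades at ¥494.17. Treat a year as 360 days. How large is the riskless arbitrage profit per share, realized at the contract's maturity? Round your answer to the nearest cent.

Fair futures: F* = S·e^(carry·T), with carry = r = 0.0837
F* = 467.46 · e^(0.0837 × 180/360) = 467.46 · e^0.041850 = 467.46 × 1.042738 = ¥487.4383
Market ¥494.17 > fair ¥487.4383: forward overpriced → cash-and-carry (buy spot, short the forward).
At maturity, profit = |F_mkt − F*| = |494.17 − 487.4383| = ¥6.73 per share

¥6.73 per share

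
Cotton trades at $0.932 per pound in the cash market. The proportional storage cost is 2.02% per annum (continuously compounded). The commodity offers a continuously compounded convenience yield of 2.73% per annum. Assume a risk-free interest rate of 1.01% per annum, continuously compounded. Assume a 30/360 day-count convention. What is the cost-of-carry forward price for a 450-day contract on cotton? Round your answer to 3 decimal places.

Net carry = r + u − y = 0.0101 + 0.0202 − 0.0273 = 0.0030
F = S·e^((r+u−y)T) = 0.932 · e^(0.0030 × 450/360) = 0.932 · e^0.003750
= 0.932 × 1.003757 = $0.936 per pound

$0.936 per pound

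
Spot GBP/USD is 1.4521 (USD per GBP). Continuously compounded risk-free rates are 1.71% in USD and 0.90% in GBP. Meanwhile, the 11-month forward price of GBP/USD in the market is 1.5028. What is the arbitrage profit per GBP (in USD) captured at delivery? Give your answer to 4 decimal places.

Fair forward: F* = S·e^(carry·T), with carry = (r_USD − r_GBP) = 0.0171 − 0.0090 = 0.0081
F* = 1.4521 · e^(0.0081 × 11/12) = 1.4521 · e^0.007425 = 1.4521 × 1.007453 = 1.4629
Market 1.5028 > fair 1.4629: forward overpriced → cash-and-carry (buy spot, short the forward).
At maturity, profit = |F_mkt − F*| = |1.5028 − 1.4629| = 0.0399 per GBP (in USD)

0.0399 per GBP (in USD)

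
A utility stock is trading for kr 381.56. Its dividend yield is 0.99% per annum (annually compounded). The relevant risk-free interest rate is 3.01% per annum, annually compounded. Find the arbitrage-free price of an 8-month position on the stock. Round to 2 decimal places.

F = S · (1+r)^T / (1+q)^T
= 381.56 × 1.019967 / 1.006589 = 381.56 × 1.013290
F = kr 386.63

kr 386.63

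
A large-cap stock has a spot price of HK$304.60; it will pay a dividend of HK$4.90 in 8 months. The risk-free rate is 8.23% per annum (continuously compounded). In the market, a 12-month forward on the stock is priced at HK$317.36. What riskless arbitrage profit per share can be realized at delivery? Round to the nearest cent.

HK$8.33 per share

PV(dividends) I = 4.90·e^(−0.0823·8/12) = 4.6384
Fair forward F* = (S − I)·e^(rT) = (304.60 − 4.6384)·e^0.082300 = 299.9616 × 1.085781 = 325.6926
Market HK$317.36 < fair 325.6926: forward underpriced → reverse cash-and-carry (short the stock, invest proceeds at r, pay the dividends, go long the forward).
Profit at T = |F_mkt − F*| = |317.36 − 325.6926| = HK$8.33 per share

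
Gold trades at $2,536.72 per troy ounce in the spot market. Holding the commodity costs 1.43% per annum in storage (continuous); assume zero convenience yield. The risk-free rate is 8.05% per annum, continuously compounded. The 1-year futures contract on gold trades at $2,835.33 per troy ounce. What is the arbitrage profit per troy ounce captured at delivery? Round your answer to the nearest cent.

$46.36 per troy ounce

Fair futures: F* = S·e^(carry·T), with carry = (r + u) = 0.0805 + 0.0143 = 0.0948
F* = 2536.72 · e^(0.0948 × 1) = 2536.72 · e^0.09480000 = 2536.72 × 1.09943895 = $2788.9688
Market $2835.33 > fair $2788.9688: forward overpriced → cash-and-carry (buy spot, short the forward).
At maturity, profit = |F_mkt − F*| = |2835.33 − 2788.9688| = $46.36 per troy ounce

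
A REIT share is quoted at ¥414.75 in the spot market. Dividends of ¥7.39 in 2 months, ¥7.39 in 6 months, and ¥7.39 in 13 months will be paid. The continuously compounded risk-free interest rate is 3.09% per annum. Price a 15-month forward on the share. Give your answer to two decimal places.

¥408.45

PV(dividends) I = 7.39·e^(−0.0309·2/12) + 7.39·e^(−0.0309·6/12) + 7.39·e^(−0.0309·13/12)
I = 7.3520 + 7.2767 + 7.1467 = 21.7754
F = (S − I)·e^(rT) = (414.75 − 21.7754) · e^(0.0309·15/12)
= 392.9746 · e^0.038625 = 392.9746 × 1.039381 = ¥408.45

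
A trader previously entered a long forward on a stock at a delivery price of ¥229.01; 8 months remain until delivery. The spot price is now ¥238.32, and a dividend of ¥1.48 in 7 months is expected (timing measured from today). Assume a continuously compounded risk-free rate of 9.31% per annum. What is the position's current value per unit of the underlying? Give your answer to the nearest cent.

¥21.69

PV(remaining dividends) I = 1.48·e^(−0.0931·7/12) = 1.4018
Current forward F = (S − I)·e^(rT) = (238.32 − 1.4018)·e^(0.0931·8/12) = 236.9182 × 1.064033 = 252.0888
Value (long) = (F − K)·e^(−rT) = (252.0888 − 229.01) × 0.939820 = 21.6899
Value = ¥21.69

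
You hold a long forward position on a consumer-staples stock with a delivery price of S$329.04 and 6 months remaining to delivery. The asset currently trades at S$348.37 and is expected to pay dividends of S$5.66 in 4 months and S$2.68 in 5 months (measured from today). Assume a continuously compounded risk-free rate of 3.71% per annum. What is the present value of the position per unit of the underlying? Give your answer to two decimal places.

S$17.15

PV(remaining dividends) I = 5.66·e^(−0.0371·4/12) + 2.68·e^(−0.0371·5/12) = 8.2293
Current forward F = (S − I)·e^(rT) = (348.37 − 8.2293)·e^(0.0371·6/12) = 340.1407 × 1.018723 = 346.5092
Value (long) = (F − K)·e^(−rT) = (346.5092 − 329.04) × 0.981621 = 17.1481
Value = S$17.15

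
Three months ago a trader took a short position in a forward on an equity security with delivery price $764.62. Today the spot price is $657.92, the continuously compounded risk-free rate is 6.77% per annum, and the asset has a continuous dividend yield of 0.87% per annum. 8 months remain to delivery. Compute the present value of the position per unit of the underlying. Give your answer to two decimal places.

Current fair forward for the remaining 8 months: F = S·e^((r − q)·T), (r − q) = 0.0677 − 0.0087 = 0.0590
F = 657.92 · e^(0.0590 × 8/12) = 657.92 × 1.040117 = 684.3138
Value of long forward = (F − K)·e^(−rT) = (684.3138 − 764.62) · e^(−0.0677·8/12)
= -80.3062 × 0.955870 = -76.76
Short position value = −(long value) = $76.76

$76.76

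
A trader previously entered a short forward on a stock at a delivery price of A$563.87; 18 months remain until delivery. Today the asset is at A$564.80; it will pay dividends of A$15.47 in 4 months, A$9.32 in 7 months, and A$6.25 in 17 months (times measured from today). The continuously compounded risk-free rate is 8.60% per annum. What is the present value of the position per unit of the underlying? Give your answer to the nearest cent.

-A$39.74

PV(remaining dividends) I = 15.47·e^(−0.0860·4/12) + 9.32·e^(−0.0860·7/12) + 6.25·e^(−0.0860·17/12) = 29.4299
Current forward F = (S − I)·e^(rT) = (564.80 − 29.4299)·e^(0.0860·18/12) = 535.3701 × 1.137690 = 609.0852
Value (long) = (F − K)·e^(−rT) = (609.0852 − 563.87) × 0.878974 = 39.7430
Short position value = −(long value) = -A$39.74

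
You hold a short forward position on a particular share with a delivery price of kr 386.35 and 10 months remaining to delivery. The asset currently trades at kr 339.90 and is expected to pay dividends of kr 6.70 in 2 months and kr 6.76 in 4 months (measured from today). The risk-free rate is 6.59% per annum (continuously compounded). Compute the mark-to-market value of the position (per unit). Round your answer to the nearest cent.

PV(remaining dividends) I = 6.70·e^(−0.0659·2/12) + 6.76·e^(−0.0659·4/12) = 13.2399
Current forward F = (S − I)·e^(rT) = (339.90 − 13.2399)·e^(0.0659·10/12) = 326.6601 × 1.056453 = 345.1010
Value (long) = (F − K)·e^(−rT) = (345.1010 − 386.35) × 0.946564 = -39.0448
Short position value = −(long value) = kr 39.04

kr 39.04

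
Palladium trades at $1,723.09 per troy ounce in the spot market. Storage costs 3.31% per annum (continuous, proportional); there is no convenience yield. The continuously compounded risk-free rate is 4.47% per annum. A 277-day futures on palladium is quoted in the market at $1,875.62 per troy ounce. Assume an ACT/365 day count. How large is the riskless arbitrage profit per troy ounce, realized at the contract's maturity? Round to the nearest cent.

Fair futures: F* = S·e^(carry·T), with carry = (r + u) = 0.0447 + 0.0331 = 0.0778
F* = 1723.09 · e^(0.0778 × 277/365) = 1723.09 · e^0.05904274 = 1723.09 × 1.06082058 = $1827.8893
Market $1875.62 > fair $1827.8893: forward overpriced → cash-and-carry (buy spot, short the forward).
At maturity, profit = |F_mkt − F*| = |1875.62 − 1827.8893| = $47.73 per troy ounce

$47.73 per troy ounce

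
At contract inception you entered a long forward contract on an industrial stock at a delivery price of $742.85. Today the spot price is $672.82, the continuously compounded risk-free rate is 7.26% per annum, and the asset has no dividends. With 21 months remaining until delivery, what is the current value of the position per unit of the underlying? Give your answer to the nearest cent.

$18.60

Current fair forward for the remaining 21 months: F = S·e^(r·T), r = 0.0726
F = 672.82 · e^(0.0726 × 21/12) = 672.82 × 1.135474 = 763.9696
Value of long forward = (F − K)·e^(−rT) = (763.9696 − 742.85) · e^(−0.0726·21/12)
= 21.1196 × 0.880690 = 18.60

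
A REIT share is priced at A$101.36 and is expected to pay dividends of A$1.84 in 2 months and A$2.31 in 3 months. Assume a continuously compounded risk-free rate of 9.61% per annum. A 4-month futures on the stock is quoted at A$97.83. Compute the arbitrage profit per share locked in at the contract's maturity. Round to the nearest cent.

PV(dividends) I = 1.84·e^(−0.0961·2/12) + 2.31·e^(−0.0961·3/12) = 4.0659
Fair futures F* = (S − I)·e^(rT) = (101.36 − 4.0659)·e^0.032033 = 97.2941 × 1.032552 = 100.4612
Market A$97.83 < fair 100.4612: forward underpriced → reverse cash-and-carry (short the stock, invest proceeds at r, pay the dividends, go long the forward).
Profit at T = |F_mkt − F*| = |97.83 − 100.4612| = A$2.63 per share

A$2.63 per share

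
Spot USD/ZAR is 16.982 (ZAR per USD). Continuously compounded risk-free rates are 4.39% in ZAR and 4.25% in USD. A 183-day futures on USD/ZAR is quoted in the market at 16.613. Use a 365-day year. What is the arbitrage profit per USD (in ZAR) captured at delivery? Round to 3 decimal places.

0.381 per USD (in ZAR)

Fair futures: F* = S·e^(carry·T), with carry = (r_ZAR − r_USD) = 0.0439 − 0.0425 = 0.0014
F* = 16.982 · e^(0.0014 × 183/365) = 16.982 · e^0.000702 = 16.982 × 1.000702 = 16.9939
Market 16.613 < fair 16.9939: forward underpriced → reverse cash-and-carry (short spot, go long the forward).
At maturity, profit = |F_mkt − F*| = |16.613 − 16.9939| = 0.381 per USD (in ZAR)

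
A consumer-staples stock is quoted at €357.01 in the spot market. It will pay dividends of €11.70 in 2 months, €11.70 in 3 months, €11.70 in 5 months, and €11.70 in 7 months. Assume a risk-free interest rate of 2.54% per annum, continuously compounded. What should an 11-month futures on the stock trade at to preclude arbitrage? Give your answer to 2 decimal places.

PV(dividends) I = 11.70·e^(−0.0254·2/12) + 11.70·e^(−0.0254·3/12) + 11.70·e^(−0.0254·5/12) + 11.70·e^(−0.0254·7/12)
I = 11.6506 + 11.6259 + 11.5768 + 11.5279 = 46.3812
F = (S − I)·e^(rT) = (357.01 − 46.3812) · e^(0.0254·11/12)
= 310.6288 · e^0.023283 = 310.6288 × 1.023556 = €317.95

€317.95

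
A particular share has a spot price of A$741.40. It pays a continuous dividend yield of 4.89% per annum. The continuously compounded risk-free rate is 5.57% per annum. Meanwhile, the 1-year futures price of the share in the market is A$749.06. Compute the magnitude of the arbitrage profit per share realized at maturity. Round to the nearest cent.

Fair futures: F* = S·e^(carry·T), with carry = (r − q) = 0.0557 − 0.0489 = 0.0068
F* = 741.40 · e^(0.0068 × 1) = 741.40 · e^0.006800 = 741.40 × 1.006823 = A$746.4586
Market A$749.06 > fair A$746.4586: forward overpriced → cash-and-carry (buy spot, short the forward).
At maturity, profit = |F_mkt − F*| = |749.06 − 746.4586| = A$2.60 per share

A$2.60 per share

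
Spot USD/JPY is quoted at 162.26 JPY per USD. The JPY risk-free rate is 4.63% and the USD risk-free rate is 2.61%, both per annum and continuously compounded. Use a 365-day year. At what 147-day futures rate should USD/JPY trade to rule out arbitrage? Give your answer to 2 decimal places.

163.59

F = S·e^((r_JPY − r_USD)T) = 162.26 · e^((0.0463 − 0.0261) × 147/365)
= 162.26 · e^0.008135 = 162.26 × 1.008168
F = 163.59 JPY per USD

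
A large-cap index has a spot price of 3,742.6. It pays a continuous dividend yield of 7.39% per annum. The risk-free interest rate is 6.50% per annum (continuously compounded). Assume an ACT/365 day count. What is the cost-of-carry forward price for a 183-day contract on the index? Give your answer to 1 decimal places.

3,725.9

F = S·e^((r − q)T) = 3742.6 · e^((0.0650 − 0.0739) × 183/365)
= 3742.6 · e^-0.004462 = 3742.6 × 0.995548
F = 3,725.9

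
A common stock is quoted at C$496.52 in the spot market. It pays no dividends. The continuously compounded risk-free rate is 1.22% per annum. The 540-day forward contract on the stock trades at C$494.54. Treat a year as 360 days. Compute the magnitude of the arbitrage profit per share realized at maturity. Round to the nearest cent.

Fair forward: F* = S·e^(carry·T), with carry = r = 0.0122
F* = 496.52 · e^(0.0122 × 540/360) = 496.52 · e^0.018300 = 496.52 × 1.018468 = C$505.6897
Market C$494.54 < fair C$505.6897: forward underpriced → reverse cash-and-carry (short spot, go long the forward).
At maturity, profit = |F_mkt − F*| = |494.54 − 505.6897| = C$11.15 per share

C$11.15 per share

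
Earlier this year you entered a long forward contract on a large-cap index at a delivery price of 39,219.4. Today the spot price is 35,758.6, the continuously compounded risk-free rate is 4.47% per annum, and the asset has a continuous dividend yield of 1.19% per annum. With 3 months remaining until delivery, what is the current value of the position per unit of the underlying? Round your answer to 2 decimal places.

-3131.19

Current fair forward for the remaining 3 months: F = S·e^((r − q)·T), (r − q) = 0.0447 − 0.0119 = 0.0328
F = 35758.6 · e^(0.0328 × 3/12) = 35758.6 × 1.00823371 = 36053.0259
Value of long forward = (F − K)·e^(−rT) = (36053.0259 − 39219.4) · e^(−0.0447·3/12)
= -3166.3741 × 0.98888721 = -3131.19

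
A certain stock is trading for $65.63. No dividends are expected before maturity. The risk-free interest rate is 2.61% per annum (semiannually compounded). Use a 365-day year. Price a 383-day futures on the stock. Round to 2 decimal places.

$67.44

F = S · (1+r/2)^(2T)
= 65.63 × 1.027584
F = $67.44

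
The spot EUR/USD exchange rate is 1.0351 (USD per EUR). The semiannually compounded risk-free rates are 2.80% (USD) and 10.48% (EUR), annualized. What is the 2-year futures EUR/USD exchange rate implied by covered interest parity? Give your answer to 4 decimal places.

By covered interest parity, F = S · (1+r_USD/2)^(2T) / (1+r_EUR/2)^(2T)
= 1.0351 × 1.057187 / 1.226658 = 1.0351 × 0.861843
F = 0.8921 USD per EUR

0.8921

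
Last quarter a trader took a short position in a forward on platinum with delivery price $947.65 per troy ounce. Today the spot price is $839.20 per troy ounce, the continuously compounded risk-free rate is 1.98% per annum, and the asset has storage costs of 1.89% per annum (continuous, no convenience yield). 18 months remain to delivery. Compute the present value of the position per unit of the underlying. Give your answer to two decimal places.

Current fair forward for the remaining 18 months: F = S·e^((r + u)·T), (r + u) = 0.0198 + 0.0189 = 0.0387
F = 839.20 · e^(0.0387 × 18/12) = 839.20 × 1.059768 = 889.3573
Value of long forward = (F − K)·e^(−rT) = (889.3573 − 947.65) · e^(−0.0198·18/12)
= -58.2927 × 0.970737 = -56.59
Short position value = −(long value) = $56.59

$56.59 per troy ounce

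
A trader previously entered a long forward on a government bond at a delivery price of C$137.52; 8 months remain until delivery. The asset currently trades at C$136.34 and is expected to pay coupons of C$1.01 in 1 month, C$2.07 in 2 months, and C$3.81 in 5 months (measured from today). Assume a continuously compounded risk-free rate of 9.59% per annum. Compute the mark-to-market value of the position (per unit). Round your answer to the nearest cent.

C$0.64

PV(remaining coupons) I = 1.01·e^(−0.0959·1/12) + 2.07·e^(−0.0959·2/12) + 3.81·e^(−0.0959·5/12) = 6.6999
Current forward F = (S − I)·e^(rT) = (136.34 − 6.6999)·e^(0.0959·8/12) = 129.6401 × 1.066021 = 138.1991
Value (long) = (F − K)·e^(−rT) = (138.1991 − 137.52) × 0.938068 = 0.6370
Value = C$0.64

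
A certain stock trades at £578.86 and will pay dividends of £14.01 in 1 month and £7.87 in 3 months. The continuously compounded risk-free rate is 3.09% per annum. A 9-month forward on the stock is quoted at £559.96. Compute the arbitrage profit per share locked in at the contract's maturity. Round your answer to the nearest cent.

PV(dividends) I = 14.01·e^(−0.0309·1/12) + 7.87·e^(−0.0309·3/12) = 21.7834
Fair forward F* = (S − I)·e^(rT) = (578.86 − 21.7834)·e^0.023175 = 557.0766 × 1.023446 = 570.1378
Market £559.96 < fair 570.1378: forward underpriced → reverse cash-and-carry (short the stock, invest proceeds at r, pay the dividends, go long the forward).
Profit at T = |F_mkt − F*| = |559.96 − 570.1378| = £10.18 per share

£10.18 per share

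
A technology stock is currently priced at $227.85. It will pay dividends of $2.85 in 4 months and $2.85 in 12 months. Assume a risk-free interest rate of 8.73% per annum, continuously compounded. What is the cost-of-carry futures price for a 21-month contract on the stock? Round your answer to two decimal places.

PV(dividends) I = 2.85·e^(−0.0873·4/12) + 2.85·e^(−0.0873·12/12)
I = 2.7683 + 2.6117 = 5.3800
F = (S − I)·e^(rT) = (227.85 − 5.3800) · e^(0.0873·21/12)
= 222.4700 · e^0.152775 = 222.4700 × 1.165063 = $259.19

$259.19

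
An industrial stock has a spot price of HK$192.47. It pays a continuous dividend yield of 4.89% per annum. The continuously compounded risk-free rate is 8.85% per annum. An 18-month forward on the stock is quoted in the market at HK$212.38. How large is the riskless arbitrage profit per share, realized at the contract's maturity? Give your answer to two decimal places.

Fair forward: F* = S·e^(carry·T), with carry = (r − q) = 0.0885 − 0.0489 = 0.0396
F* = 192.47 · e^(0.0396 × 18/12) = 192.47 · e^0.059400 = 192.47 × 1.061200 = HK$204.2492
Market HK$212.38 > fair HK$204.2492: forward overpriced → cash-and-carry (buy spot, short the forward).
At maturity, profit = |F_mkt − F*| = |212.38 − 204.2492| = HK$8.13 per share

HK$8.13 per share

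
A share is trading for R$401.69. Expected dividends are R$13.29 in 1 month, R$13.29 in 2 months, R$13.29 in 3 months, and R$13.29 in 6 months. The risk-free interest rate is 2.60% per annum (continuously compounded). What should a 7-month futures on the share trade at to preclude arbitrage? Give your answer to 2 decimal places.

PV(dividends) I = 13.29·e^(−0.0260·1/12) + 13.29·e^(−0.0260·2/12) + 13.29·e^(−0.0260·3/12) + 13.29·e^(−0.0260·6/12)
I = 13.2612 + 13.2325 + 13.2039 + 13.1183 = 52.8159
F = (S − I)·e^(rT) = (401.69 − 52.8159) · e^(0.0260·7/12)
= 348.8741 · e^0.015167 = 348.8741 × 1.015283 = R$354.21

R$354.21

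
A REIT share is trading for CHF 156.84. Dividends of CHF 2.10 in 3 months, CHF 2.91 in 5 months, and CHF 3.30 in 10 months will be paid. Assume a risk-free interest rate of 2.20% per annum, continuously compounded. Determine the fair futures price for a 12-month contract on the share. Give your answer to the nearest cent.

PV(dividends) I = 2.10·e^(−0.0220·3/12) + 2.91·e^(−0.0220·5/12) + 3.30·e^(−0.0220·10/12)
I = 2.0885 + 2.8834 + 3.2401 = 8.2120
F = (S − I)·e^(rT) = (156.84 − 8.2120) · e^(0.0220·12/12)
= 148.6280 · e^0.022000 = 148.6280 × 1.022244 = CHF 151.93

CHF 151.93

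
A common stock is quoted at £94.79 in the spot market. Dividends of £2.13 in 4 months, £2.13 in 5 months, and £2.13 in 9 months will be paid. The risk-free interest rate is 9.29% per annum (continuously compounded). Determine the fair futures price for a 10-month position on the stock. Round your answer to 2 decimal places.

PV(dividends) I = 2.13·e^(−0.0929·4/12) + 2.13·e^(−0.0929·5/12) + 2.13·e^(−0.0929·9/12)
I = 2.0651 + 2.0491 + 1.9866 = 6.1008
F = (S − I)·e^(rT) = (94.79 − 6.1008) · e^(0.0929·10/12)
= 88.6892 · e^0.077417 = 88.6892 × 1.080493 = £95.83

£95.83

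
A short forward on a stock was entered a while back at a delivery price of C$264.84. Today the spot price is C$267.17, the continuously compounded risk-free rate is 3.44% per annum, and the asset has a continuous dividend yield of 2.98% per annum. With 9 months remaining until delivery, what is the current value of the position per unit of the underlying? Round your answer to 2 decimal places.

Current fair forward for the remaining 9 months: F = S·e^((r − q)·T), (r − q) = 0.0344 − 0.0298 = 0.0046
F = 267.17 · e^(0.0046 × 9/12) = 267.17 × 1.003456 = 268.0933
Value of long forward = (F − K)·e^(−rT) = (268.0933 − 264.84) · e^(−0.0344·9/12)
= 3.2533 × 0.974530 = 3.17
Short position value = −(long value) = -C$3.17

-C$3.17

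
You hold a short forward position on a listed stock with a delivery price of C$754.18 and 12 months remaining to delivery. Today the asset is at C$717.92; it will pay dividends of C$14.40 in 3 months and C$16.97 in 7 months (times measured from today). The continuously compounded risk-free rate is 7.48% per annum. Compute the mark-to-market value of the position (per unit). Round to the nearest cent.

PV(remaining dividends) I = 14.40·e^(−0.0748·3/12) + 16.97·e^(−0.0748·7/12) = 30.3787
Current forward F = (S − I)·e^(rT) = (717.92 − 30.3787)·e^(0.0748·12/12) = 687.5413 × 1.077669 = 740.9419
Value (long) = (F − K)·e^(−rT) = (740.9419 − 754.18) × 0.927929 = -12.2840
Short position value = −(long value) = C$12.28

C$12.28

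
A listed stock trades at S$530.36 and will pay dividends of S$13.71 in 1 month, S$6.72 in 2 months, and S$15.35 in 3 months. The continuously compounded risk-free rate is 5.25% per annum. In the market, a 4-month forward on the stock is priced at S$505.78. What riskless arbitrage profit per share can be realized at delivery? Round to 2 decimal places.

PV(dividends) I = 13.71·e^(−0.0525·1/12) + 6.72·e^(−0.0525·2/12) + 15.35·e^(−0.0525·3/12) = 35.4615
Fair forward F* = (S − I)·e^(rT) = (530.36 − 35.4615)·e^0.017500 = 494.8985 × 1.017654 = 503.6354
Market S$505.78 > fair 503.6354: forward overpriced → cash-and-carry (borrow at r, buy the stock and collect the dividends, short the forward).
Profit at T = |F_mkt − F*| = |505.78 − 503.6354| = S$2.14 per share

S$2.14 per share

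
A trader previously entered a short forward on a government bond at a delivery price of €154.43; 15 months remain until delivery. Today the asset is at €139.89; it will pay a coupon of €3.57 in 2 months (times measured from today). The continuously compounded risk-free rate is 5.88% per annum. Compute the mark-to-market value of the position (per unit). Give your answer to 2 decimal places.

€7.13

PV(remaining coupons) I = 3.57·e^(−0.0588·2/12) = 3.5352
Current forward F = (S − I)·e^(rT) = (139.89 − 3.5352)·e^(0.0588·15/12) = 136.3548 × 1.076269 = 146.7544
Value (long) = (F − K)·e^(−rT) = (146.7544 − 154.43) × 0.929136 = -7.1317
Short position value = −(long value) = €7.13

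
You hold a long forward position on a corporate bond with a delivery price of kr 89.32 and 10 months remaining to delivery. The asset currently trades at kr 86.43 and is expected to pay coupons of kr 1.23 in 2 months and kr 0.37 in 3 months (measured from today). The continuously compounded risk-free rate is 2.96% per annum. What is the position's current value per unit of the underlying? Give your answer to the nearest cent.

-kr 2.30

PV(remaining coupons) I = 1.23·e^(−0.0296·2/12) + 0.37·e^(−0.0296·3/12) = 1.5912
Current forward F = (S − I)·e^(rT) = (86.43 − 1.5912)·e^(0.0296·10/12) = 84.8388 × 1.024973 = 86.9575
Value (long) = (F − K)·e^(−rT) = (86.9575 − 89.32) × 0.975635 = -2.3049
Value = -kr 2.30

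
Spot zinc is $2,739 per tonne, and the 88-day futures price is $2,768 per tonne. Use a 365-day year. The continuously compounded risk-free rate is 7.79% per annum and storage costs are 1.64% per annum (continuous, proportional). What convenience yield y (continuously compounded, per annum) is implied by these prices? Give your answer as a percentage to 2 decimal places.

F = S·e^((r+u−y)T) ⇒ (r+u−y) = ln(F/S)/T
ln(2768/2739) = 0.010532; /T ⇒ 0.043684
y = r + u − ln(F/S)/T = 0.0779 + 0.0164 − 0.043684 = 0.050616
y = 5.06%

5.06%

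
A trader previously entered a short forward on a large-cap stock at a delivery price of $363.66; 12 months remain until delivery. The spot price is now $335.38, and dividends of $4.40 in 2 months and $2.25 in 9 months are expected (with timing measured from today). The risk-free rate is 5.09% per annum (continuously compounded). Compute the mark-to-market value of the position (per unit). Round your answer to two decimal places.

$16.76

PV(remaining dividends) I = 4.40·e^(−0.0509·2/12) + 2.25·e^(−0.0509·9/12) = 6.5286
Current forward F = (S − I)·e^(rT) = (335.38 − 6.5286)·e^(0.0509·12/12) = 328.8514 × 1.052218 = 346.0234
Value (long) = (F − K)·e^(−rT) = (346.0234 − 363.66) × 0.950374 = -16.7614
Short position value = −(long value) = $16.76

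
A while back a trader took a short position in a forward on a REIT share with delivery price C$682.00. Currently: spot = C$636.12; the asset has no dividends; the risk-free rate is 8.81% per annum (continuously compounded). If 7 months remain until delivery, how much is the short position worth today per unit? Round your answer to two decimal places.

Current fair forward for the remaining 7 months: F = S·e^(r·T), r = 0.0881
F = 636.12 · e^(0.0881 × 7/12) = 636.12 × 1.052735 = 669.6658
Value of long forward = (F − K)·e^(−rT) = (669.6658 − 682.00) · e^(−0.0881·7/12)
= -12.3342 × 0.949907 = -11.72
Short position value = −(long value) = C$11.72

C$11.72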